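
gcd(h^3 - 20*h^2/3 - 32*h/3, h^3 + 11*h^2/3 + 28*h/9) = h^2 + 4*h/3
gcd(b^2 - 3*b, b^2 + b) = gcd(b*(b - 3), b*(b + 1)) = b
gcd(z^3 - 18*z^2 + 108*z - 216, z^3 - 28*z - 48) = z - 6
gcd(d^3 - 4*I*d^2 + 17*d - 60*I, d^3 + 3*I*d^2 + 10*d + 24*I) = d^2 + I*d + 12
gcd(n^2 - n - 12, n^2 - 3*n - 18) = n + 3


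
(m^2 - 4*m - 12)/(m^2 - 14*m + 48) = (m + 2)/(m - 8)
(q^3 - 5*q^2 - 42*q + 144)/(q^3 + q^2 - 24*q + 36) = (q - 8)/(q - 2)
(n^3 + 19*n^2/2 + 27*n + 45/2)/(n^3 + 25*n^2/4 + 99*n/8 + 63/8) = 4*(n + 5)/(4*n + 7)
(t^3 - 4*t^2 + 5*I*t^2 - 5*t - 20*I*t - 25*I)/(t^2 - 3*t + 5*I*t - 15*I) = (t^2 - 4*t - 5)/(t - 3)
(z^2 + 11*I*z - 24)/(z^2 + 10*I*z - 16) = (z + 3*I)/(z + 2*I)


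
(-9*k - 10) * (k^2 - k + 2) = -9*k^3 - k^2 - 8*k - 20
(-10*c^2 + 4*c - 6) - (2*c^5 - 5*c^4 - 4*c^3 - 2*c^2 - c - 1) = -2*c^5 + 5*c^4 + 4*c^3 - 8*c^2 + 5*c - 5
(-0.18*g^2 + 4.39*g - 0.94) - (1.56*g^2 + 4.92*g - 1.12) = -1.74*g^2 - 0.53*g + 0.18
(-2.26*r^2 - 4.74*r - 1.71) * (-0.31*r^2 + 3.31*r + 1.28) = 0.7006*r^4 - 6.0112*r^3 - 18.0521*r^2 - 11.7273*r - 2.1888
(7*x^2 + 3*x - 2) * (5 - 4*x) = -28*x^3 + 23*x^2 + 23*x - 10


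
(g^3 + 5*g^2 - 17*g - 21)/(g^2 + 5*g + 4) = (g^2 + 4*g - 21)/(g + 4)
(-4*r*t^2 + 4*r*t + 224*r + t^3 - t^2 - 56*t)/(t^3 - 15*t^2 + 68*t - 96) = (-4*r*t - 28*r + t^2 + 7*t)/(t^2 - 7*t + 12)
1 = 1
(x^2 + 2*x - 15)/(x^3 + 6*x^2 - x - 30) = (x - 3)/(x^2 + x - 6)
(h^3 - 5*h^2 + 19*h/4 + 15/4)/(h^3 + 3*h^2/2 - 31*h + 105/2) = (h + 1/2)/(h + 7)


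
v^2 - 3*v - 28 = (v - 7)*(v + 4)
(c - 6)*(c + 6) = c^2 - 36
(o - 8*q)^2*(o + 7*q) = o^3 - 9*o^2*q - 48*o*q^2 + 448*q^3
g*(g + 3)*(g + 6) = g^3 + 9*g^2 + 18*g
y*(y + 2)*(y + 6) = y^3 + 8*y^2 + 12*y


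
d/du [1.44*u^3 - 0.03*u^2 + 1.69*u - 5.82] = 4.32*u^2 - 0.06*u + 1.69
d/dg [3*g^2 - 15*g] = 6*g - 15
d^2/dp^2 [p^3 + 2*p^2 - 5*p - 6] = 6*p + 4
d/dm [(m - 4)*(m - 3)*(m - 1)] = 3*m^2 - 16*m + 19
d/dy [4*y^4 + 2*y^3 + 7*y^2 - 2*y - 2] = 16*y^3 + 6*y^2 + 14*y - 2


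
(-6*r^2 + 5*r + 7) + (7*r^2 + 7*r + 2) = r^2 + 12*r + 9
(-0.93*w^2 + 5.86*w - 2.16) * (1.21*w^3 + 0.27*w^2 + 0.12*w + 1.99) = -1.1253*w^5 + 6.8395*w^4 - 1.143*w^3 - 1.7307*w^2 + 11.4022*w - 4.2984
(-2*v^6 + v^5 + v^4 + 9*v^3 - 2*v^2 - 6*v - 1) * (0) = 0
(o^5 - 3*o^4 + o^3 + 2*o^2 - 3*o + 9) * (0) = 0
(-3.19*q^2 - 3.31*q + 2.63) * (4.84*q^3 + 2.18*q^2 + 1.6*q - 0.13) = -15.4396*q^5 - 22.9746*q^4 + 0.409399999999998*q^3 + 0.8521*q^2 + 4.6383*q - 0.3419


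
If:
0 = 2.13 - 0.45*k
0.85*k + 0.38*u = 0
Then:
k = 4.73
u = -10.59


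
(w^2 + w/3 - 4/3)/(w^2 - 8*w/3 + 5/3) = (3*w + 4)/(3*w - 5)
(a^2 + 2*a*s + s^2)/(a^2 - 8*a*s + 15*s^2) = (a^2 + 2*a*s + s^2)/(a^2 - 8*a*s + 15*s^2)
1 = 1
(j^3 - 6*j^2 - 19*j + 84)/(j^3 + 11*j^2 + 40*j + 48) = (j^2 - 10*j + 21)/(j^2 + 7*j + 12)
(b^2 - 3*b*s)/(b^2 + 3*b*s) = (b - 3*s)/(b + 3*s)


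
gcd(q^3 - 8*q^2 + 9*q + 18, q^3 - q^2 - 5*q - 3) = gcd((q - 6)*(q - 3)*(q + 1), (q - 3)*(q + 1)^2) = q^2 - 2*q - 3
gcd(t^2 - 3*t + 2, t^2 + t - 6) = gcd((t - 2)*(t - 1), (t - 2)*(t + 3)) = t - 2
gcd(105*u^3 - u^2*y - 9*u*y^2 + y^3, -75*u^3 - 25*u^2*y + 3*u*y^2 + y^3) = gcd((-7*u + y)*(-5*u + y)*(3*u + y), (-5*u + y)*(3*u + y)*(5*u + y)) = -15*u^2 - 2*u*y + y^2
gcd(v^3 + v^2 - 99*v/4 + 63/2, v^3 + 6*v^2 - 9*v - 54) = v + 6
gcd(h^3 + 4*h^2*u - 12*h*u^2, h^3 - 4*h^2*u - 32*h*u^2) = h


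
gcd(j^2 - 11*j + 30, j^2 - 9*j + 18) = j - 6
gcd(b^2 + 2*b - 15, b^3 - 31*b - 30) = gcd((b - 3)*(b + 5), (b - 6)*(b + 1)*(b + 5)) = b + 5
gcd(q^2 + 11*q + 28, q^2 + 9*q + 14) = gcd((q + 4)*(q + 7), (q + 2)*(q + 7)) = q + 7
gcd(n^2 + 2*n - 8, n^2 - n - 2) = n - 2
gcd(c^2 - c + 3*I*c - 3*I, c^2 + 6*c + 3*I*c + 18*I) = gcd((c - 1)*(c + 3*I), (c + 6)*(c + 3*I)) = c + 3*I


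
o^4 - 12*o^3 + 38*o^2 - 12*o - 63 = (o - 7)*(o - 3)^2*(o + 1)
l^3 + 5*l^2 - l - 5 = (l - 1)*(l + 1)*(l + 5)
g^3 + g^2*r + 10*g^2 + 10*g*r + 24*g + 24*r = (g + 4)*(g + 6)*(g + r)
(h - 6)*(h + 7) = h^2 + h - 42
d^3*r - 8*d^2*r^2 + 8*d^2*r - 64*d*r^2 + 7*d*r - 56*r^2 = (d + 7)*(d - 8*r)*(d*r + r)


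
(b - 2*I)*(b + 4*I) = b^2 + 2*I*b + 8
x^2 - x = x*(x - 1)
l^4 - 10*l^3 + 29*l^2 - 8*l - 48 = (l - 4)^2*(l - 3)*(l + 1)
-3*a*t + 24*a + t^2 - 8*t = (-3*a + t)*(t - 8)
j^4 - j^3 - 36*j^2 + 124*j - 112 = (j - 4)*(j - 2)^2*(j + 7)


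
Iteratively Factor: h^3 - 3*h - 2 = (h + 1)*(h^2 - h - 2) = (h - 2)*(h + 1)*(h + 1)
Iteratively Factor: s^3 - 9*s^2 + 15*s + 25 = (s - 5)*(s^2 - 4*s - 5) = (s - 5)*(s + 1)*(s - 5)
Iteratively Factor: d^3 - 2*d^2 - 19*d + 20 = (d - 1)*(d^2 - d - 20) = (d - 5)*(d - 1)*(d + 4)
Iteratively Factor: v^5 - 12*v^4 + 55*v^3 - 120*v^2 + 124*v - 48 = (v - 1)*(v^4 - 11*v^3 + 44*v^2 - 76*v + 48) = (v - 2)*(v - 1)*(v^3 - 9*v^2 + 26*v - 24) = (v - 4)*(v - 2)*(v - 1)*(v^2 - 5*v + 6) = (v - 4)*(v - 3)*(v - 2)*(v - 1)*(v - 2)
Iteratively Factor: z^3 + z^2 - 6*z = (z - 2)*(z^2 + 3*z) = z*(z - 2)*(z + 3)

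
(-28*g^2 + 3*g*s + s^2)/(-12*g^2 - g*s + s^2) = (7*g + s)/(3*g + s)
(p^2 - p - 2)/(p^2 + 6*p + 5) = (p - 2)/(p + 5)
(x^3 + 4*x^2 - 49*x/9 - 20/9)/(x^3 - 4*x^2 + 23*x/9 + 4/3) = (x + 5)/(x - 3)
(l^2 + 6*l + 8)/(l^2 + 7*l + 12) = (l + 2)/(l + 3)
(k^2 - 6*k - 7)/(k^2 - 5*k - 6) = (k - 7)/(k - 6)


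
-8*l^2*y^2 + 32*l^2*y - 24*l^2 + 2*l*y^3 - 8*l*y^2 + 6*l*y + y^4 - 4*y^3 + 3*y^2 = (-2*l + y)*(4*l + y)*(y - 3)*(y - 1)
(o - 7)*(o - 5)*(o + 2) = o^3 - 10*o^2 + 11*o + 70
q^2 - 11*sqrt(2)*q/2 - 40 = (q - 8*sqrt(2))*(q + 5*sqrt(2)/2)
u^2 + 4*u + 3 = (u + 1)*(u + 3)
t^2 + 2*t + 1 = (t + 1)^2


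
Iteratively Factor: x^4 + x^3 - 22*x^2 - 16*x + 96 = (x + 4)*(x^3 - 3*x^2 - 10*x + 24) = (x - 4)*(x + 4)*(x^2 + x - 6) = (x - 4)*(x + 3)*(x + 4)*(x - 2)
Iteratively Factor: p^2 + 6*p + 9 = (p + 3)*(p + 3)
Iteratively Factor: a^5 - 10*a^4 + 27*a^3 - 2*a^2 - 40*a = (a)*(a^4 - 10*a^3 + 27*a^2 - 2*a - 40) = a*(a + 1)*(a^3 - 11*a^2 + 38*a - 40) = a*(a - 2)*(a + 1)*(a^2 - 9*a + 20) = a*(a - 4)*(a - 2)*(a + 1)*(a - 5)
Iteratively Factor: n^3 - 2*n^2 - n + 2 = (n - 2)*(n^2 - 1) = (n - 2)*(n - 1)*(n + 1)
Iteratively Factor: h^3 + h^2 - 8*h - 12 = (h + 2)*(h^2 - h - 6) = (h - 3)*(h + 2)*(h + 2)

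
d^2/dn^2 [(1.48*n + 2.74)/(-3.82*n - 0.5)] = -74.312752/(3.82*n + 0.5)^3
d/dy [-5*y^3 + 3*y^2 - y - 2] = -15*y^2 + 6*y - 1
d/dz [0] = 0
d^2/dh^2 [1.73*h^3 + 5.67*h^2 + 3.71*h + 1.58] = 10.38*h + 11.34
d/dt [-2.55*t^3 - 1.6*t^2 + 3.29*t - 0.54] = -7.65*t^2 - 3.2*t + 3.29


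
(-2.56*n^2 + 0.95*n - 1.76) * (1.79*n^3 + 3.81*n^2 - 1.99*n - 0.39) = -4.5824*n^5 - 8.0531*n^4 + 5.5635*n^3 - 7.5977*n^2 + 3.1319*n + 0.6864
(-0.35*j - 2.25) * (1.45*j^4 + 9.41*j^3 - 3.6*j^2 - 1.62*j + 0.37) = -0.5075*j^5 - 6.556*j^4 - 19.9125*j^3 + 8.667*j^2 + 3.5155*j - 0.8325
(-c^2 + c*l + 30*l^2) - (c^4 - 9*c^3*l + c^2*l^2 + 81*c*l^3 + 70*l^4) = -c^4 + 9*c^3*l - c^2*l^2 - c^2 - 81*c*l^3 + c*l - 70*l^4 + 30*l^2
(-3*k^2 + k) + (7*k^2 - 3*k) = 4*k^2 - 2*k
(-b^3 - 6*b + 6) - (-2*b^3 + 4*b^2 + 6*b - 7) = b^3 - 4*b^2 - 12*b + 13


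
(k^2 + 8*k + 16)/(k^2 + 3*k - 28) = (k^2 + 8*k + 16)/(k^2 + 3*k - 28)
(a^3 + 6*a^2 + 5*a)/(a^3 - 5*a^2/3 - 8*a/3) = 3*(a + 5)/(3*a - 8)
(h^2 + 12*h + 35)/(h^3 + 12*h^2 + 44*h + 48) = (h^2 + 12*h + 35)/(h^3 + 12*h^2 + 44*h + 48)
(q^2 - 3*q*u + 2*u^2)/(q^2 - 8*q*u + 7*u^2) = (q - 2*u)/(q - 7*u)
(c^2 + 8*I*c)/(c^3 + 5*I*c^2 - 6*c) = (c + 8*I)/(c^2 + 5*I*c - 6)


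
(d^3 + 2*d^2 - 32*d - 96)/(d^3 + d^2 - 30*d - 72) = (d + 4)/(d + 3)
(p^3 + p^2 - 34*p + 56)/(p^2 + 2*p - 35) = (p^2 - 6*p + 8)/(p - 5)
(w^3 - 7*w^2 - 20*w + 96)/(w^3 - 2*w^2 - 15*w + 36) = (w - 8)/(w - 3)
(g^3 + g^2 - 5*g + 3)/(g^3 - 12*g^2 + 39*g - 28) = (g^2 + 2*g - 3)/(g^2 - 11*g + 28)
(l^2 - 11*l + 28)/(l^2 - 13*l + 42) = (l - 4)/(l - 6)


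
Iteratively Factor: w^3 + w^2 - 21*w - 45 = (w + 3)*(w^2 - 2*w - 15) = (w + 3)^2*(w - 5)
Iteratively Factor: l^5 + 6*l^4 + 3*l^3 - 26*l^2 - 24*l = (l - 2)*(l^4 + 8*l^3 + 19*l^2 + 12*l) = (l - 2)*(l + 1)*(l^3 + 7*l^2 + 12*l) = (l - 2)*(l + 1)*(l + 3)*(l^2 + 4*l) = (l - 2)*(l + 1)*(l + 3)*(l + 4)*(l)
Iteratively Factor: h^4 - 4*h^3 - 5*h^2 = (h)*(h^3 - 4*h^2 - 5*h) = h*(h - 5)*(h^2 + h) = h*(h - 5)*(h + 1)*(h)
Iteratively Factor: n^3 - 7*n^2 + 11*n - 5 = (n - 5)*(n^2 - 2*n + 1) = (n - 5)*(n - 1)*(n - 1)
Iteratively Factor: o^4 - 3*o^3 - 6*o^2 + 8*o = (o - 4)*(o^3 + o^2 - 2*o) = o*(o - 4)*(o^2 + o - 2) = o*(o - 4)*(o + 2)*(o - 1)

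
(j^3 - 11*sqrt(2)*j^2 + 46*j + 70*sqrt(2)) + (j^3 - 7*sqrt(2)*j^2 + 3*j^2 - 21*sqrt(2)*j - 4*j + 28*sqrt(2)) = 2*j^3 - 18*sqrt(2)*j^2 + 3*j^2 - 21*sqrt(2)*j + 42*j + 98*sqrt(2)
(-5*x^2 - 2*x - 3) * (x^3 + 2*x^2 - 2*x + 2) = -5*x^5 - 12*x^4 + 3*x^3 - 12*x^2 + 2*x - 6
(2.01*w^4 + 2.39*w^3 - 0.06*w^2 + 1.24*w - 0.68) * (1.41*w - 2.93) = 2.8341*w^5 - 2.5194*w^4 - 7.0873*w^3 + 1.9242*w^2 - 4.592*w + 1.9924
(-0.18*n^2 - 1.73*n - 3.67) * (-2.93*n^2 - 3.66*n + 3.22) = 0.5274*n^4 + 5.7277*n^3 + 16.5053*n^2 + 7.8616*n - 11.8174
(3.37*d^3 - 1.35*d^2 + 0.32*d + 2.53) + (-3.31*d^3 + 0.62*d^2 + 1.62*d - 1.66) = 0.0600000000000001*d^3 - 0.73*d^2 + 1.94*d + 0.87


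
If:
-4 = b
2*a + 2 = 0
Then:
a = -1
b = -4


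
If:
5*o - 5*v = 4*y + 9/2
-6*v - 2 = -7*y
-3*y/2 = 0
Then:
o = 17/30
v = -1/3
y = 0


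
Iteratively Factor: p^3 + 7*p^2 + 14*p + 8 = (p + 1)*(p^2 + 6*p + 8) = (p + 1)*(p + 2)*(p + 4)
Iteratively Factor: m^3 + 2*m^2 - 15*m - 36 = (m + 3)*(m^2 - m - 12) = (m + 3)^2*(m - 4)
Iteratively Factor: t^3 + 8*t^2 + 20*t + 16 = (t + 2)*(t^2 + 6*t + 8) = (t + 2)*(t + 4)*(t + 2)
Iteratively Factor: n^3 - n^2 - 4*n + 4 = (n + 2)*(n^2 - 3*n + 2) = (n - 2)*(n + 2)*(n - 1)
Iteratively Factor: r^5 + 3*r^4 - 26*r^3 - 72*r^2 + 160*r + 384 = (r - 3)*(r^4 + 6*r^3 - 8*r^2 - 96*r - 128) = (r - 3)*(r + 2)*(r^3 + 4*r^2 - 16*r - 64) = (r - 3)*(r + 2)*(r + 4)*(r^2 - 16) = (r - 4)*(r - 3)*(r + 2)*(r + 4)*(r + 4)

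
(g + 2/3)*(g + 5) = g^2 + 17*g/3 + 10/3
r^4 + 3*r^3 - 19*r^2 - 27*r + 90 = (r - 3)*(r - 2)*(r + 3)*(r + 5)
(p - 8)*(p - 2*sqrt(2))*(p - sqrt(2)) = p^3 - 8*p^2 - 3*sqrt(2)*p^2 + 4*p + 24*sqrt(2)*p - 32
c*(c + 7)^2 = c^3 + 14*c^2 + 49*c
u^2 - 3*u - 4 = (u - 4)*(u + 1)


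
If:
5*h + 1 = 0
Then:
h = -1/5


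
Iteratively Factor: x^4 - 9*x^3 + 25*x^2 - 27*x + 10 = (x - 1)*(x^3 - 8*x^2 + 17*x - 10) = (x - 1)^2*(x^2 - 7*x + 10) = (x - 2)*(x - 1)^2*(x - 5)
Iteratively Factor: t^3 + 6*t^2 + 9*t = (t + 3)*(t^2 + 3*t) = t*(t + 3)*(t + 3)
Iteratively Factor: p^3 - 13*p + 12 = (p + 4)*(p^2 - 4*p + 3) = (p - 3)*(p + 4)*(p - 1)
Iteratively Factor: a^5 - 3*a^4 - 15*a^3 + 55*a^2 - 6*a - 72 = (a - 3)*(a^4 - 15*a^2 + 10*a + 24) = (a - 3)*(a - 2)*(a^3 + 2*a^2 - 11*a - 12) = (a - 3)*(a - 2)*(a + 1)*(a^2 + a - 12) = (a - 3)^2*(a - 2)*(a + 1)*(a + 4)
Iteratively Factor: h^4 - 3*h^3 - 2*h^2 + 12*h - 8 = (h - 2)*(h^3 - h^2 - 4*h + 4) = (h - 2)^2*(h^2 + h - 2) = (h - 2)^2*(h + 2)*(h - 1)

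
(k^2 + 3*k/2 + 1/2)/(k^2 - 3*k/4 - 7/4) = 2*(2*k + 1)/(4*k - 7)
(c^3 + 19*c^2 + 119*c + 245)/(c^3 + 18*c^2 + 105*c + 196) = (c + 5)/(c + 4)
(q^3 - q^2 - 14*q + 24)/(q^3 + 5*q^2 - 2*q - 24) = (q - 3)/(q + 3)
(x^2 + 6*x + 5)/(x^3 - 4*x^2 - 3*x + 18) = (x^2 + 6*x + 5)/(x^3 - 4*x^2 - 3*x + 18)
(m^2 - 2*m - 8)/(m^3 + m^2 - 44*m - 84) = (m - 4)/(m^2 - m - 42)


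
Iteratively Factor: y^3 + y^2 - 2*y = (y - 1)*(y^2 + 2*y) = (y - 1)*(y + 2)*(y)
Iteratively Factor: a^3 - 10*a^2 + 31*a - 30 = (a - 3)*(a^2 - 7*a + 10) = (a - 3)*(a - 2)*(a - 5)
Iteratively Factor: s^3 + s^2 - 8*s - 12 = (s + 2)*(s^2 - s - 6) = (s - 3)*(s + 2)*(s + 2)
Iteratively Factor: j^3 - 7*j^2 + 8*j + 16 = (j - 4)*(j^2 - 3*j - 4) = (j - 4)^2*(j + 1)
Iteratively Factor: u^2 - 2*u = (u - 2)*(u)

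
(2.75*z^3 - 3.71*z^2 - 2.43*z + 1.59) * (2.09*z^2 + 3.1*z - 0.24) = 5.7475*z^5 + 0.771100000000001*z^4 - 17.2397*z^3 - 3.3195*z^2 + 5.5122*z - 0.3816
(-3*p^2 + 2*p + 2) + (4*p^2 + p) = p^2 + 3*p + 2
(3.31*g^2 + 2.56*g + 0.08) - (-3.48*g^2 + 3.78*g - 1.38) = 6.79*g^2 - 1.22*g + 1.46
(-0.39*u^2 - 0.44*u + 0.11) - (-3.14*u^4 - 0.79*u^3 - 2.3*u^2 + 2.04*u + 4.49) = 3.14*u^4 + 0.79*u^3 + 1.91*u^2 - 2.48*u - 4.38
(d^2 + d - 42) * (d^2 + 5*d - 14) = d^4 + 6*d^3 - 51*d^2 - 224*d + 588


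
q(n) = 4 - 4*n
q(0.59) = 1.64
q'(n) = -4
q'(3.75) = -4.00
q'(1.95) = -4.00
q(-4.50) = 22.00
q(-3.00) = 16.00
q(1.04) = -0.16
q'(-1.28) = -4.00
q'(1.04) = -4.00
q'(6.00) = -4.00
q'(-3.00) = -4.00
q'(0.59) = -4.00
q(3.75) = -11.00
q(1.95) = -3.80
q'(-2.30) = -4.00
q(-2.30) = 13.20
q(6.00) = -20.00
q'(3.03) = -4.00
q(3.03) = -8.12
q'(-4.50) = -4.00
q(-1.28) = 9.12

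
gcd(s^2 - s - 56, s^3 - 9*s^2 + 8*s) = s - 8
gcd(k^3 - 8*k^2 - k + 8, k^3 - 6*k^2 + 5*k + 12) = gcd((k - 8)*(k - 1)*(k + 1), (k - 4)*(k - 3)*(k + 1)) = k + 1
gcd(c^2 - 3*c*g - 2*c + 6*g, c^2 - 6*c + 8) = c - 2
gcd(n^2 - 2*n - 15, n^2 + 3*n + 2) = 1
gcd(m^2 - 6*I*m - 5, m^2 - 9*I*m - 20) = m - 5*I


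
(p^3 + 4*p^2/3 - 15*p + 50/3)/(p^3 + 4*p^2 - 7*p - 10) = (p - 5/3)/(p + 1)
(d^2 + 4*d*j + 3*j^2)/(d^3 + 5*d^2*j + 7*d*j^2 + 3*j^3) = 1/(d + j)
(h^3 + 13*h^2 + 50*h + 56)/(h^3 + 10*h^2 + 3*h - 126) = (h^2 + 6*h + 8)/(h^2 + 3*h - 18)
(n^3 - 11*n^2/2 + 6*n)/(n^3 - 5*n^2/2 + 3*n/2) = (n - 4)/(n - 1)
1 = 1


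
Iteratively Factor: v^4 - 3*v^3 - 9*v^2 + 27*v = (v)*(v^3 - 3*v^2 - 9*v + 27) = v*(v + 3)*(v^2 - 6*v + 9) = v*(v - 3)*(v + 3)*(v - 3)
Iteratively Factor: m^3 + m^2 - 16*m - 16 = (m - 4)*(m^2 + 5*m + 4) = (m - 4)*(m + 4)*(m + 1)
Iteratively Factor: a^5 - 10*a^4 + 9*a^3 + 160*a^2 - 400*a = (a)*(a^4 - 10*a^3 + 9*a^2 + 160*a - 400) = a*(a - 5)*(a^3 - 5*a^2 - 16*a + 80) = a*(a - 5)^2*(a^2 - 16) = a*(a - 5)^2*(a + 4)*(a - 4)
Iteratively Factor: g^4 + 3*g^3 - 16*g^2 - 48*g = (g)*(g^3 + 3*g^2 - 16*g - 48) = g*(g + 3)*(g^2 - 16) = g*(g - 4)*(g + 3)*(g + 4)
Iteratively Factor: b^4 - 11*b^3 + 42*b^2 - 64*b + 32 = (b - 2)*(b^3 - 9*b^2 + 24*b - 16) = (b - 2)*(b - 1)*(b^2 - 8*b + 16) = (b - 4)*(b - 2)*(b - 1)*(b - 4)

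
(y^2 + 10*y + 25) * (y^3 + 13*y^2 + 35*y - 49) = y^5 + 23*y^4 + 190*y^3 + 626*y^2 + 385*y - 1225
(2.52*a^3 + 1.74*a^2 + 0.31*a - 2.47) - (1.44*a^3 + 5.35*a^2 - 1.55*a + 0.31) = 1.08*a^3 - 3.61*a^2 + 1.86*a - 2.78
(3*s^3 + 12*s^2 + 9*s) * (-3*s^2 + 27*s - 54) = -9*s^5 + 45*s^4 + 135*s^3 - 405*s^2 - 486*s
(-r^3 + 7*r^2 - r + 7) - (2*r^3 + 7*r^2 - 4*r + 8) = -3*r^3 + 3*r - 1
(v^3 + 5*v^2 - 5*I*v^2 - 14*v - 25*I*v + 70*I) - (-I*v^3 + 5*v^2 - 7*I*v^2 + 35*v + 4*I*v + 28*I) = v^3 + I*v^3 + 2*I*v^2 - 49*v - 29*I*v + 42*I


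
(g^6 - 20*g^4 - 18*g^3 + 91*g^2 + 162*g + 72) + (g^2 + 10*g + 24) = g^6 - 20*g^4 - 18*g^3 + 92*g^2 + 172*g + 96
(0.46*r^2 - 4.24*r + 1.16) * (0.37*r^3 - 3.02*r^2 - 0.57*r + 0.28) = 0.1702*r^5 - 2.958*r^4 + 12.9718*r^3 - 0.9576*r^2 - 1.8484*r + 0.3248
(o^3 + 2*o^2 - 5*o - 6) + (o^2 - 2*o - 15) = o^3 + 3*o^2 - 7*o - 21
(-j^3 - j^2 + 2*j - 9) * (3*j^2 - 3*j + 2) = -3*j^5 + 7*j^3 - 35*j^2 + 31*j - 18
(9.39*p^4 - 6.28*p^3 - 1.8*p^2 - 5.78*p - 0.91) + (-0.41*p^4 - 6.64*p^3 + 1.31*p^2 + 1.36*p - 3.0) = 8.98*p^4 - 12.92*p^3 - 0.49*p^2 - 4.42*p - 3.91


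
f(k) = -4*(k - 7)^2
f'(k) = 56 - 8*k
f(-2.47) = -358.72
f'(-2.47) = 75.76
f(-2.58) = -367.11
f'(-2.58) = 76.64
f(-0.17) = -205.64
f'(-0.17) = 57.36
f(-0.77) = -241.49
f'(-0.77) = 62.16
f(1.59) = -117.07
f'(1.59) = 43.28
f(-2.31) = -346.70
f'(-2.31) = 74.48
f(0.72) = -157.75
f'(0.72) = 50.24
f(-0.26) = -210.83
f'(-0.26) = 58.08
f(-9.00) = -1024.00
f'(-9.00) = 128.00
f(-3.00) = -400.00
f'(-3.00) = 80.00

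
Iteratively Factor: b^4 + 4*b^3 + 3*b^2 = (b + 1)*(b^3 + 3*b^2) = b*(b + 1)*(b^2 + 3*b) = b^2*(b + 1)*(b + 3)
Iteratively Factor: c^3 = (c)*(c^2) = c^2*(c)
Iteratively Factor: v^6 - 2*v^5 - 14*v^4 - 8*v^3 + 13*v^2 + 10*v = (v + 2)*(v^5 - 4*v^4 - 6*v^3 + 4*v^2 + 5*v) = (v - 5)*(v + 2)*(v^4 + v^3 - v^2 - v) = (v - 5)*(v + 1)*(v + 2)*(v^3 - v) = (v - 5)*(v + 1)^2*(v + 2)*(v^2 - v) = (v - 5)*(v - 1)*(v + 1)^2*(v + 2)*(v)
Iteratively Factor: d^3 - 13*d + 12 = (d - 3)*(d^2 + 3*d - 4) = (d - 3)*(d - 1)*(d + 4)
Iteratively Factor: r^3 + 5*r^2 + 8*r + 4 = (r + 2)*(r^2 + 3*r + 2) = (r + 1)*(r + 2)*(r + 2)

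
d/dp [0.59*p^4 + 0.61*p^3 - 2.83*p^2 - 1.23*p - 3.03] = 2.36*p^3 + 1.83*p^2 - 5.66*p - 1.23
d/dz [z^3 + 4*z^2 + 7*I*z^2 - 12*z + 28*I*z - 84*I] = 3*z^2 + z*(8 + 14*I) - 12 + 28*I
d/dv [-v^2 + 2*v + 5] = 2 - 2*v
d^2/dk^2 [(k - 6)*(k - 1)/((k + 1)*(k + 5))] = 2*(-13*k^3 + 3*k^2 + 213*k + 421)/(k^6 + 18*k^5 + 123*k^4 + 396*k^3 + 615*k^2 + 450*k + 125)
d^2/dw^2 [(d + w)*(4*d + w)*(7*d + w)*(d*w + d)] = 6*d*(13*d^2 + 12*d*w + 4*d + 2*w^2 + w)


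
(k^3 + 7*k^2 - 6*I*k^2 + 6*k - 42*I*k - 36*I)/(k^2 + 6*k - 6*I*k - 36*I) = k + 1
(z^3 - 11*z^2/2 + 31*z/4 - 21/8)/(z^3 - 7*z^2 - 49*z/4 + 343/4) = (4*z^2 - 8*z + 3)/(2*(2*z^2 - 7*z - 49))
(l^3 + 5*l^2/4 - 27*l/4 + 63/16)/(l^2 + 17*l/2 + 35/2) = (8*l^2 - 18*l + 9)/(8*(l + 5))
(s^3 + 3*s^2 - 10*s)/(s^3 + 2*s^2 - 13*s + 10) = s/(s - 1)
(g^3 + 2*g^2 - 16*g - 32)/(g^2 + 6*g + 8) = g - 4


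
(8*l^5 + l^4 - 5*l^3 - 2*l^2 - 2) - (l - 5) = 8*l^5 + l^4 - 5*l^3 - 2*l^2 - l + 3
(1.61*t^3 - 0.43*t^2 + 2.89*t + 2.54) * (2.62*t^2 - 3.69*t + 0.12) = 4.2182*t^5 - 7.0675*t^4 + 9.3517*t^3 - 4.0609*t^2 - 9.0258*t + 0.3048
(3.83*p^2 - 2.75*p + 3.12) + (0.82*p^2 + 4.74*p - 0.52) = 4.65*p^2 + 1.99*p + 2.6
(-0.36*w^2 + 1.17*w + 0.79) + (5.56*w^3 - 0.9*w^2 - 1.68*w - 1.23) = 5.56*w^3 - 1.26*w^2 - 0.51*w - 0.44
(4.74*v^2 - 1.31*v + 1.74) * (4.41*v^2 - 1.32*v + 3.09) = 20.9034*v^4 - 12.0339*v^3 + 24.0492*v^2 - 6.3447*v + 5.3766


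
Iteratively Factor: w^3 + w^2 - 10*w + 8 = (w - 1)*(w^2 + 2*w - 8) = (w - 1)*(w + 4)*(w - 2)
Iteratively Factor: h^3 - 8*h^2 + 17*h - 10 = (h - 2)*(h^2 - 6*h + 5) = (h - 2)*(h - 1)*(h - 5)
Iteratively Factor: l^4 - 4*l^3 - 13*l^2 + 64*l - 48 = (l + 4)*(l^3 - 8*l^2 + 19*l - 12) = (l - 1)*(l + 4)*(l^2 - 7*l + 12) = (l - 4)*(l - 1)*(l + 4)*(l - 3)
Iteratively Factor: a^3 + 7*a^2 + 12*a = (a + 3)*(a^2 + 4*a) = (a + 3)*(a + 4)*(a)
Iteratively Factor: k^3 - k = (k + 1)*(k^2 - k) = k*(k + 1)*(k - 1)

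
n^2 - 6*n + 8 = (n - 4)*(n - 2)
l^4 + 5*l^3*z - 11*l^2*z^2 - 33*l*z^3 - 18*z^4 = (l - 3*z)*(l + z)^2*(l + 6*z)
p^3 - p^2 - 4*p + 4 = (p - 2)*(p - 1)*(p + 2)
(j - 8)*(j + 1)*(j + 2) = j^3 - 5*j^2 - 22*j - 16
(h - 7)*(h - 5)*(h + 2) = h^3 - 10*h^2 + 11*h + 70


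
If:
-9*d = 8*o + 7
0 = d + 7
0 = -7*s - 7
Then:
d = -7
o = 7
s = -1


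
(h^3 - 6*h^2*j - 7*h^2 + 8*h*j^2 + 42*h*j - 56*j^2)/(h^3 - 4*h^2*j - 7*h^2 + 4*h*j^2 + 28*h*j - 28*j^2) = (h - 4*j)/(h - 2*j)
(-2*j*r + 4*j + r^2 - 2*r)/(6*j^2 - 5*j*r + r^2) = (r - 2)/(-3*j + r)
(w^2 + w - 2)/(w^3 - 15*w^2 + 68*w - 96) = (w^2 + w - 2)/(w^3 - 15*w^2 + 68*w - 96)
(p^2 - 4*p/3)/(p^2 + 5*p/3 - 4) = p/(p + 3)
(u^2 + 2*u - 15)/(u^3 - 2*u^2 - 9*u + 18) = (u + 5)/(u^2 + u - 6)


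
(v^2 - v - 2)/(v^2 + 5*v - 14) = (v + 1)/(v + 7)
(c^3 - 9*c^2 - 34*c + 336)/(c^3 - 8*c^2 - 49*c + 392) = (c + 6)/(c + 7)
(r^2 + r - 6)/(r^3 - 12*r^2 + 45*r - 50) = (r + 3)/(r^2 - 10*r + 25)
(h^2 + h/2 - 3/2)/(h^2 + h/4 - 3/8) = 4*(2*h^2 + h - 3)/(8*h^2 + 2*h - 3)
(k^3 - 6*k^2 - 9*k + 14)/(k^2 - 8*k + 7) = k + 2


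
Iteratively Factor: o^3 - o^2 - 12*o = (o + 3)*(o^2 - 4*o) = (o - 4)*(o + 3)*(o)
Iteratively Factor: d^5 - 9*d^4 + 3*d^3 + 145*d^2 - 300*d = (d - 5)*(d^4 - 4*d^3 - 17*d^2 + 60*d) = (d - 5)*(d - 3)*(d^3 - d^2 - 20*d) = (d - 5)^2*(d - 3)*(d^2 + 4*d) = d*(d - 5)^2*(d - 3)*(d + 4)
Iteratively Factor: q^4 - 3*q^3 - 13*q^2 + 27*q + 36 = (q - 4)*(q^3 + q^2 - 9*q - 9) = (q - 4)*(q + 3)*(q^2 - 2*q - 3) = (q - 4)*(q - 3)*(q + 3)*(q + 1)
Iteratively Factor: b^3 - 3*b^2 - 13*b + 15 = (b - 5)*(b^2 + 2*b - 3) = (b - 5)*(b - 1)*(b + 3)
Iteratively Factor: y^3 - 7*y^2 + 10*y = (y - 5)*(y^2 - 2*y) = y*(y - 5)*(y - 2)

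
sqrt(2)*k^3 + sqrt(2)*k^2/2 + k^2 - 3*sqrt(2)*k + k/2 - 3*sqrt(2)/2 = (k - sqrt(2))*(k + 3*sqrt(2)/2)*(sqrt(2)*k + sqrt(2)/2)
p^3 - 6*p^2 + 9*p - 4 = (p - 4)*(p - 1)^2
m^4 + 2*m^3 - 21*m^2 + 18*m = m*(m - 3)*(m - 1)*(m + 6)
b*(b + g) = b^2 + b*g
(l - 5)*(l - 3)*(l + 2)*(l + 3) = l^4 - 3*l^3 - 19*l^2 + 27*l + 90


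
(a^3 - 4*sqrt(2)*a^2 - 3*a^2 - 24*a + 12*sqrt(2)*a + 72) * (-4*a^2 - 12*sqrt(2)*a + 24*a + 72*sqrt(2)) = -4*a^5 + 4*sqrt(2)*a^4 + 36*a^4 - 36*sqrt(2)*a^3 + 120*a^3 - 1728*a^2 + 360*sqrt(2)*a^2 - 2592*sqrt(2)*a + 3456*a + 5184*sqrt(2)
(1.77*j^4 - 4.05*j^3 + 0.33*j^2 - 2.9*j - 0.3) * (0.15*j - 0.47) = 0.2655*j^5 - 1.4394*j^4 + 1.953*j^3 - 0.5901*j^2 + 1.318*j + 0.141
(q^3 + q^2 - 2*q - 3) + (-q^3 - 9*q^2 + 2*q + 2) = -8*q^2 - 1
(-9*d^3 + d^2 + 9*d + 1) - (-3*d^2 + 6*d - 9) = -9*d^3 + 4*d^2 + 3*d + 10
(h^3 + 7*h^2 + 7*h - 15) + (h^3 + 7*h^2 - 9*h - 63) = 2*h^3 + 14*h^2 - 2*h - 78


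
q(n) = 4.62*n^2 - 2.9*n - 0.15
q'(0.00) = -2.90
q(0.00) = -0.15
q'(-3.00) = -30.62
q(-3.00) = 50.13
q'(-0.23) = -5.03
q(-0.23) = 0.76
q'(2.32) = 18.54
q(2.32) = 17.99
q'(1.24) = 8.56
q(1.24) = 3.36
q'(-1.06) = -12.69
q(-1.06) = 8.12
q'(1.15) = 7.73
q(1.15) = 2.62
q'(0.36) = 0.43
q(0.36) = -0.60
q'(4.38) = 37.57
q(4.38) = 75.78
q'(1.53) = 11.24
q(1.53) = 6.23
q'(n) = 9.24*n - 2.9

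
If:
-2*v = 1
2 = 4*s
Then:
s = 1/2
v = -1/2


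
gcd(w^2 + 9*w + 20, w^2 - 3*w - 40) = w + 5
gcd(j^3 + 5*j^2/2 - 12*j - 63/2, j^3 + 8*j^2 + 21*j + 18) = j^2 + 6*j + 9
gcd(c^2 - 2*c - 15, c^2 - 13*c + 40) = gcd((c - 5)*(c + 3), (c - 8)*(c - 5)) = c - 5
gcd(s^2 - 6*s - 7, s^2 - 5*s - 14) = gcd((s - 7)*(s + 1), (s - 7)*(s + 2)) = s - 7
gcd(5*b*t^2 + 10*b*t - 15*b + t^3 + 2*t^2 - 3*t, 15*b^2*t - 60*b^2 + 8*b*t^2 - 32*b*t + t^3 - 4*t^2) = 5*b + t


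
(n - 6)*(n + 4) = n^2 - 2*n - 24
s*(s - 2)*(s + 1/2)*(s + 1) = s^4 - s^3/2 - 5*s^2/2 - s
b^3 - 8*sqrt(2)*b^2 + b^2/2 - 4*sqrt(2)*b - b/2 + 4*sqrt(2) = (b - 1/2)*(b + 1)*(b - 8*sqrt(2))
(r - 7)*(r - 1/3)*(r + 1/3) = r^3 - 7*r^2 - r/9 + 7/9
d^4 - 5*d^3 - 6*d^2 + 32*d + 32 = (d - 4)^2*(d + 1)*(d + 2)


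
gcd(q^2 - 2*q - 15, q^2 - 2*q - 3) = 1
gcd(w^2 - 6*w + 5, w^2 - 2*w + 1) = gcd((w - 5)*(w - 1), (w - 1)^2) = w - 1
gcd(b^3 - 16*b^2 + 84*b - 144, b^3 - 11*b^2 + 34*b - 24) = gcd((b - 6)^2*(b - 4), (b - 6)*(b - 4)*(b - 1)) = b^2 - 10*b + 24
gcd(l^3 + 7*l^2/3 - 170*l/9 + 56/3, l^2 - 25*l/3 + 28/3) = l - 4/3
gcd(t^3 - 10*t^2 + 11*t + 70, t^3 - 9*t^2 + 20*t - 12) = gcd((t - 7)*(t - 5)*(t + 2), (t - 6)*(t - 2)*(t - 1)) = 1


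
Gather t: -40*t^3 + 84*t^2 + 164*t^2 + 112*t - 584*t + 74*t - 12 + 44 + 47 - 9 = -40*t^3 + 248*t^2 - 398*t + 70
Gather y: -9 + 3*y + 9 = 3*y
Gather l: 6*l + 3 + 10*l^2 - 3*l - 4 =10*l^2 + 3*l - 1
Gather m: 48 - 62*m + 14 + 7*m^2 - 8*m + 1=7*m^2 - 70*m + 63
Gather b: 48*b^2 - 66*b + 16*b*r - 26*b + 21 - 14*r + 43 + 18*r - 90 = 48*b^2 + b*(16*r - 92) + 4*r - 26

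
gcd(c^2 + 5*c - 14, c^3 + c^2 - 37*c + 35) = c + 7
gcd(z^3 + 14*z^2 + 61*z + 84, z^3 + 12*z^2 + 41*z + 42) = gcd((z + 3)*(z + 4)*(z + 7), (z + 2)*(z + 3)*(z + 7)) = z^2 + 10*z + 21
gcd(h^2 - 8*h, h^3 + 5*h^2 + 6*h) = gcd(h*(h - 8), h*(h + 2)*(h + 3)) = h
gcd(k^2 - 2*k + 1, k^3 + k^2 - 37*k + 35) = k - 1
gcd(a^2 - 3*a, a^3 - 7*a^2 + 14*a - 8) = 1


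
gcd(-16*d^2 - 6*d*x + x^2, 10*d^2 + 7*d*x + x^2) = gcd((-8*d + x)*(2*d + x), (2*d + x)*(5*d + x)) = 2*d + x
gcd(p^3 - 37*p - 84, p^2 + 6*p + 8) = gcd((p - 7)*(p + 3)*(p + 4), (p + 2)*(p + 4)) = p + 4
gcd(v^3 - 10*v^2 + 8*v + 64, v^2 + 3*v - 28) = v - 4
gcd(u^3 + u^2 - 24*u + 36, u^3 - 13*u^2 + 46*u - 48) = u^2 - 5*u + 6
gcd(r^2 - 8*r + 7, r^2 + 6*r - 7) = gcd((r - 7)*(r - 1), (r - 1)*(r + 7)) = r - 1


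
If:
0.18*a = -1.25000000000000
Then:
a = -6.94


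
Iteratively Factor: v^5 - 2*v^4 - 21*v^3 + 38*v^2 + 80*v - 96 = (v + 4)*(v^4 - 6*v^3 + 3*v^2 + 26*v - 24) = (v - 3)*(v + 4)*(v^3 - 3*v^2 - 6*v + 8) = (v - 3)*(v - 1)*(v + 4)*(v^2 - 2*v - 8) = (v - 3)*(v - 1)*(v + 2)*(v + 4)*(v - 4)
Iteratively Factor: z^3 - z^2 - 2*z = (z - 2)*(z^2 + z) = (z - 2)*(z + 1)*(z)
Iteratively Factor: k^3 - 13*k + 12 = (k - 1)*(k^2 + k - 12) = (k - 3)*(k - 1)*(k + 4)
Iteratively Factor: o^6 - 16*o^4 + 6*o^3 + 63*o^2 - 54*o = (o - 2)*(o^5 + 2*o^4 - 12*o^3 - 18*o^2 + 27*o) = (o - 2)*(o - 1)*(o^4 + 3*o^3 - 9*o^2 - 27*o) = o*(o - 2)*(o - 1)*(o^3 + 3*o^2 - 9*o - 27) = o*(o - 2)*(o - 1)*(o + 3)*(o^2 - 9) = o*(o - 3)*(o - 2)*(o - 1)*(o + 3)*(o + 3)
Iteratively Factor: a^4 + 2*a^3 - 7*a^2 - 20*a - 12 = (a + 1)*(a^3 + a^2 - 8*a - 12) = (a + 1)*(a + 2)*(a^2 - a - 6) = (a + 1)*(a + 2)^2*(a - 3)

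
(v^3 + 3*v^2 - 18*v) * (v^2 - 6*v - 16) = v^5 - 3*v^4 - 52*v^3 + 60*v^2 + 288*v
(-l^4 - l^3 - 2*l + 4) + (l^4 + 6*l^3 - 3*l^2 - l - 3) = 5*l^3 - 3*l^2 - 3*l + 1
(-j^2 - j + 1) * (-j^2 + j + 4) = j^4 - 6*j^2 - 3*j + 4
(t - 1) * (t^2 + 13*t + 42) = t^3 + 12*t^2 + 29*t - 42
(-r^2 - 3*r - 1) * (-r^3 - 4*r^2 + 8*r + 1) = r^5 + 7*r^4 + 5*r^3 - 21*r^2 - 11*r - 1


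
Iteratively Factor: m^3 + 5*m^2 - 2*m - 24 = (m - 2)*(m^2 + 7*m + 12) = (m - 2)*(m + 3)*(m + 4)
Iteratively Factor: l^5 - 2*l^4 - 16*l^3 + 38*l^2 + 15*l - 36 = (l + 4)*(l^4 - 6*l^3 + 8*l^2 + 6*l - 9) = (l + 1)*(l + 4)*(l^3 - 7*l^2 + 15*l - 9) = (l - 3)*(l + 1)*(l + 4)*(l^2 - 4*l + 3) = (l - 3)*(l - 1)*(l + 1)*(l + 4)*(l - 3)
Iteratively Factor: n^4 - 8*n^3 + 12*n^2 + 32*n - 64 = (n + 2)*(n^3 - 10*n^2 + 32*n - 32) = (n - 4)*(n + 2)*(n^2 - 6*n + 8) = (n - 4)^2*(n + 2)*(n - 2)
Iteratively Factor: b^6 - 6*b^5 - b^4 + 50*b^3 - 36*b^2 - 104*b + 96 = (b + 2)*(b^5 - 8*b^4 + 15*b^3 + 20*b^2 - 76*b + 48) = (b - 2)*(b + 2)*(b^4 - 6*b^3 + 3*b^2 + 26*b - 24) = (b - 4)*(b - 2)*(b + 2)*(b^3 - 2*b^2 - 5*b + 6) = (b - 4)*(b - 3)*(b - 2)*(b + 2)*(b^2 + b - 2) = (b - 4)*(b - 3)*(b - 2)*(b + 2)^2*(b - 1)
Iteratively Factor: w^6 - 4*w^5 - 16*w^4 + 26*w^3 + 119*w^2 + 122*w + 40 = (w + 1)*(w^5 - 5*w^4 - 11*w^3 + 37*w^2 + 82*w + 40) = (w + 1)*(w + 2)*(w^4 - 7*w^3 + 3*w^2 + 31*w + 20) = (w - 5)*(w + 1)*(w + 2)*(w^3 - 2*w^2 - 7*w - 4) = (w - 5)*(w + 1)^2*(w + 2)*(w^2 - 3*w - 4) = (w - 5)*(w - 4)*(w + 1)^2*(w + 2)*(w + 1)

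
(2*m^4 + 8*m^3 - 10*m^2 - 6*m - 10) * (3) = 6*m^4 + 24*m^3 - 30*m^2 - 18*m - 30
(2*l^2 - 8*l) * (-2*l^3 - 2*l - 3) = -4*l^5 + 16*l^4 - 4*l^3 + 10*l^2 + 24*l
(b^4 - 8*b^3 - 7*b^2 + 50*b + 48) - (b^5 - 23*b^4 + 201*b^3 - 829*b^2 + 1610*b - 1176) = -b^5 + 24*b^4 - 209*b^3 + 822*b^2 - 1560*b + 1224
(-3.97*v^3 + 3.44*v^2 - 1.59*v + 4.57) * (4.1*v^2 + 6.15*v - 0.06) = -16.277*v^5 - 10.3115*v^4 + 14.8752*v^3 + 8.7521*v^2 + 28.2009*v - 0.2742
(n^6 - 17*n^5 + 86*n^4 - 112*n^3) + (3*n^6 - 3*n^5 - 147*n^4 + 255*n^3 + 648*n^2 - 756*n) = 4*n^6 - 20*n^5 - 61*n^4 + 143*n^3 + 648*n^2 - 756*n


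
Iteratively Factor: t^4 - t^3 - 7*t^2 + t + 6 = (t - 3)*(t^3 + 2*t^2 - t - 2) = (t - 3)*(t + 1)*(t^2 + t - 2) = (t - 3)*(t - 1)*(t + 1)*(t + 2)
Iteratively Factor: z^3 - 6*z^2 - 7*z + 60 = (z - 5)*(z^2 - z - 12) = (z - 5)*(z + 3)*(z - 4)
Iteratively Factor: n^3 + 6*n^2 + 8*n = (n + 2)*(n^2 + 4*n) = n*(n + 2)*(n + 4)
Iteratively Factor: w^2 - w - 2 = (w - 2)*(w + 1)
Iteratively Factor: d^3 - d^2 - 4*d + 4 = (d + 2)*(d^2 - 3*d + 2) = (d - 1)*(d + 2)*(d - 2)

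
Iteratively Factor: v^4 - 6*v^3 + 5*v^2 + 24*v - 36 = (v - 3)*(v^3 - 3*v^2 - 4*v + 12) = (v - 3)*(v + 2)*(v^2 - 5*v + 6) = (v - 3)*(v - 2)*(v + 2)*(v - 3)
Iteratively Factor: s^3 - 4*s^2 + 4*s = (s - 2)*(s^2 - 2*s) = (s - 2)^2*(s)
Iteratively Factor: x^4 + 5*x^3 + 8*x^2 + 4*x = (x)*(x^3 + 5*x^2 + 8*x + 4) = x*(x + 2)*(x^2 + 3*x + 2) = x*(x + 2)^2*(x + 1)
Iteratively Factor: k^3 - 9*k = (k - 3)*(k^2 + 3*k) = (k - 3)*(k + 3)*(k)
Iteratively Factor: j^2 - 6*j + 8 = (j - 2)*(j - 4)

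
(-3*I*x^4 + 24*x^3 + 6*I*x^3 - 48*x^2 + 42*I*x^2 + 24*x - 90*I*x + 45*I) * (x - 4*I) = -3*I*x^5 + 12*x^4 + 6*I*x^4 - 24*x^3 - 54*I*x^3 + 192*x^2 + 102*I*x^2 - 360*x - 51*I*x + 180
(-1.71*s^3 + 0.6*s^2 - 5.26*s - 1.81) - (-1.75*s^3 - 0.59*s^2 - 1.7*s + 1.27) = 0.04*s^3 + 1.19*s^2 - 3.56*s - 3.08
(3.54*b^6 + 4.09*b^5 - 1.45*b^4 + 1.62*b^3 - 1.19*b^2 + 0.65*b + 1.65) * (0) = 0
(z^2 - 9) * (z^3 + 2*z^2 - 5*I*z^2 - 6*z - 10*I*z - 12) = z^5 + 2*z^4 - 5*I*z^4 - 15*z^3 - 10*I*z^3 - 30*z^2 + 45*I*z^2 + 54*z + 90*I*z + 108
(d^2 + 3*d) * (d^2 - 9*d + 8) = d^4 - 6*d^3 - 19*d^2 + 24*d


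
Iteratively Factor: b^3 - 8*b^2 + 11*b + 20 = (b - 5)*(b^2 - 3*b - 4) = (b - 5)*(b - 4)*(b + 1)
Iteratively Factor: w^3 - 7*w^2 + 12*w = (w - 3)*(w^2 - 4*w) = (w - 4)*(w - 3)*(w)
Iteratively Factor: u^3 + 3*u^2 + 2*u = (u + 2)*(u^2 + u) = u*(u + 2)*(u + 1)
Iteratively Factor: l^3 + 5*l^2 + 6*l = (l + 2)*(l^2 + 3*l) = (l + 2)*(l + 3)*(l)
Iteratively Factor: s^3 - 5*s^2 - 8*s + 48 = (s - 4)*(s^2 - s - 12) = (s - 4)*(s + 3)*(s - 4)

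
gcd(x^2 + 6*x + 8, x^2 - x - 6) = x + 2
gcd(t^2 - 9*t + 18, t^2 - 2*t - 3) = t - 3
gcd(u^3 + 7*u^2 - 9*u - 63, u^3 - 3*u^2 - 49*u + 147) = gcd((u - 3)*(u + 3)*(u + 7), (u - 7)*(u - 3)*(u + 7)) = u^2 + 4*u - 21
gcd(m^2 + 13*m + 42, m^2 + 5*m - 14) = m + 7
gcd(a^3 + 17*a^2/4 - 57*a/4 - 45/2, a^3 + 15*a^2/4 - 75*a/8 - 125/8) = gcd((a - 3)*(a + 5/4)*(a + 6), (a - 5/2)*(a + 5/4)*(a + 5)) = a + 5/4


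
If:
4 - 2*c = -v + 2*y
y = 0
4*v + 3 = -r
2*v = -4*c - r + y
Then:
No Solution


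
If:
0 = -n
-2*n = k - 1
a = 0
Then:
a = 0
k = 1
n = 0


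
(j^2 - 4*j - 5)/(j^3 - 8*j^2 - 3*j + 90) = (j + 1)/(j^2 - 3*j - 18)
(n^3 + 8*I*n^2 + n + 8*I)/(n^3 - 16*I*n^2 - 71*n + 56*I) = (n^2 + 9*I*n - 8)/(n^2 - 15*I*n - 56)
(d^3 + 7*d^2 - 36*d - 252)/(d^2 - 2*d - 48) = (d^2 + d - 42)/(d - 8)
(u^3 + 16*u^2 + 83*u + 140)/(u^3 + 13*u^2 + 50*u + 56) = (u + 5)/(u + 2)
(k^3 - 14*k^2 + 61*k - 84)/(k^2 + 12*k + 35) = (k^3 - 14*k^2 + 61*k - 84)/(k^2 + 12*k + 35)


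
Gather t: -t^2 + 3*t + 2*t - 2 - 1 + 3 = -t^2 + 5*t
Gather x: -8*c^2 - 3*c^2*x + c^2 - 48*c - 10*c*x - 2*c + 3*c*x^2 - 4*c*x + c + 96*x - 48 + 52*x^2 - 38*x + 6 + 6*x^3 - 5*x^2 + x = -7*c^2 - 49*c + 6*x^3 + x^2*(3*c + 47) + x*(-3*c^2 - 14*c + 59) - 42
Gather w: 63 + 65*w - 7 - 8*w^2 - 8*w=-8*w^2 + 57*w + 56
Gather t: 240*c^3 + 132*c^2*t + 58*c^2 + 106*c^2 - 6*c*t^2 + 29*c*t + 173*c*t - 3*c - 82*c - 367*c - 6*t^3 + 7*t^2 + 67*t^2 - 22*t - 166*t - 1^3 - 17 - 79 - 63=240*c^3 + 164*c^2 - 452*c - 6*t^3 + t^2*(74 - 6*c) + t*(132*c^2 + 202*c - 188) - 160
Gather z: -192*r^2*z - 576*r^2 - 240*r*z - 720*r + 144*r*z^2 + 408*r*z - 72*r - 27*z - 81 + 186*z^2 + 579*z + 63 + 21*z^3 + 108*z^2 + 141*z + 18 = -576*r^2 - 792*r + 21*z^3 + z^2*(144*r + 294) + z*(-192*r^2 + 168*r + 693)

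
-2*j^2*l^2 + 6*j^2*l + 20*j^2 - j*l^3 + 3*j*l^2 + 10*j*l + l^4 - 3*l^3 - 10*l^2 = (-2*j + l)*(j + l)*(l - 5)*(l + 2)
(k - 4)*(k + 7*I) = k^2 - 4*k + 7*I*k - 28*I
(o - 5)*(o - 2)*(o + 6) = o^3 - o^2 - 32*o + 60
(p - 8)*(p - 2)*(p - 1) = p^3 - 11*p^2 + 26*p - 16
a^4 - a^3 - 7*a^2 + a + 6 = (a - 3)*(a - 1)*(a + 1)*(a + 2)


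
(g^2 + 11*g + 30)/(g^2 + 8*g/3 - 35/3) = 3*(g + 6)/(3*g - 7)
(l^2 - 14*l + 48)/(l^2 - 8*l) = (l - 6)/l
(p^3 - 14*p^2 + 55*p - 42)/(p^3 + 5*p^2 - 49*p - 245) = (p^2 - 7*p + 6)/(p^2 + 12*p + 35)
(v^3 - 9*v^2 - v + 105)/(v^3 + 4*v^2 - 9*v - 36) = (v^2 - 12*v + 35)/(v^2 + v - 12)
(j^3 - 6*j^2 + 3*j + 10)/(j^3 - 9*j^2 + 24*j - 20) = (j + 1)/(j - 2)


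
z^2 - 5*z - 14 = (z - 7)*(z + 2)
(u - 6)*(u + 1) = u^2 - 5*u - 6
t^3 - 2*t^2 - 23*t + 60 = (t - 4)*(t - 3)*(t + 5)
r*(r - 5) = r^2 - 5*r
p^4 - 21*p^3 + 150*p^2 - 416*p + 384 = (p - 8)^2*(p - 3)*(p - 2)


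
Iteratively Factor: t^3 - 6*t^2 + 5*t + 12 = (t - 4)*(t^2 - 2*t - 3) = (t - 4)*(t - 3)*(t + 1)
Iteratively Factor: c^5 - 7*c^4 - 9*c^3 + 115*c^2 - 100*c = (c + 4)*(c^4 - 11*c^3 + 35*c^2 - 25*c) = c*(c + 4)*(c^3 - 11*c^2 + 35*c - 25) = c*(c - 1)*(c + 4)*(c^2 - 10*c + 25) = c*(c - 5)*(c - 1)*(c + 4)*(c - 5)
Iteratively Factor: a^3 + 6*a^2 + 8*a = (a)*(a^2 + 6*a + 8) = a*(a + 4)*(a + 2)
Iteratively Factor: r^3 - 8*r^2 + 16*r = (r)*(r^2 - 8*r + 16) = r*(r - 4)*(r - 4)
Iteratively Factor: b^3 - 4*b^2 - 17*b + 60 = (b - 5)*(b^2 + b - 12) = (b - 5)*(b + 4)*(b - 3)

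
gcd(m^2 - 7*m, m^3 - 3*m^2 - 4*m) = m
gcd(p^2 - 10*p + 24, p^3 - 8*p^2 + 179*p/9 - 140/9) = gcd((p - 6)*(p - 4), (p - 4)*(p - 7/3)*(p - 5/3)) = p - 4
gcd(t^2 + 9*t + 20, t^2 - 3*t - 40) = t + 5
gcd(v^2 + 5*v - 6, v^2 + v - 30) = v + 6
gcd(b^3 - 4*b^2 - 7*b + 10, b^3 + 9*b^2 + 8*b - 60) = 1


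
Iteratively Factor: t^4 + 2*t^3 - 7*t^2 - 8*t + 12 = (t - 1)*(t^3 + 3*t^2 - 4*t - 12) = (t - 1)*(t + 2)*(t^2 + t - 6) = (t - 2)*(t - 1)*(t + 2)*(t + 3)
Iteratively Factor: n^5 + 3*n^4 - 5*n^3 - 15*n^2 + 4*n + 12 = (n + 1)*(n^4 + 2*n^3 - 7*n^2 - 8*n + 12) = (n + 1)*(n + 3)*(n^3 - n^2 - 4*n + 4) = (n + 1)*(n + 2)*(n + 3)*(n^2 - 3*n + 2) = (n - 2)*(n + 1)*(n + 2)*(n + 3)*(n - 1)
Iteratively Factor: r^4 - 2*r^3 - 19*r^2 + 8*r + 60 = (r - 2)*(r^3 - 19*r - 30) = (r - 2)*(r + 3)*(r^2 - 3*r - 10) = (r - 2)*(r + 2)*(r + 3)*(r - 5)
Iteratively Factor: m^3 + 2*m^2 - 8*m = (m - 2)*(m^2 + 4*m) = m*(m - 2)*(m + 4)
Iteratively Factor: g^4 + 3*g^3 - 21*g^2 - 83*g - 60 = (g - 5)*(g^3 + 8*g^2 + 19*g + 12) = (g - 5)*(g + 1)*(g^2 + 7*g + 12) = (g - 5)*(g + 1)*(g + 4)*(g + 3)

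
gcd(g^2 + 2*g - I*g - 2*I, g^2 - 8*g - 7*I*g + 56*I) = 1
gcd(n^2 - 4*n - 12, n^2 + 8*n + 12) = n + 2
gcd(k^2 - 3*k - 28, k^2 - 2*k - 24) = k + 4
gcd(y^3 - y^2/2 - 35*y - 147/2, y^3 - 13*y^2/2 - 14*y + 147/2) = y^2 - 7*y/2 - 49/2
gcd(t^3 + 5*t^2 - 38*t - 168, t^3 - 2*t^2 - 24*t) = t^2 - 2*t - 24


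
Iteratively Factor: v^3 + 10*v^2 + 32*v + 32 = (v + 4)*(v^2 + 6*v + 8) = (v + 4)^2*(v + 2)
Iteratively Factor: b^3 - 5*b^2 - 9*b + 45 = (b + 3)*(b^2 - 8*b + 15) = (b - 3)*(b + 3)*(b - 5)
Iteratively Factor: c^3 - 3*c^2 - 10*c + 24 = (c - 4)*(c^2 + c - 6) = (c - 4)*(c + 3)*(c - 2)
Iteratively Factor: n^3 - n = (n - 1)*(n^2 + n) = (n - 1)*(n + 1)*(n)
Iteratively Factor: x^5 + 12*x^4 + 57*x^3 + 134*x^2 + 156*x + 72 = (x + 3)*(x^4 + 9*x^3 + 30*x^2 + 44*x + 24) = (x + 2)*(x + 3)*(x^3 + 7*x^2 + 16*x + 12) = (x + 2)*(x + 3)^2*(x^2 + 4*x + 4) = (x + 2)^2*(x + 3)^2*(x + 2)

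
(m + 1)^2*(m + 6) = m^3 + 8*m^2 + 13*m + 6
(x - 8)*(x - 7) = x^2 - 15*x + 56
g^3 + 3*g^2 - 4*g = g*(g - 1)*(g + 4)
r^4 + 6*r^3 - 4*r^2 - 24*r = r*(r - 2)*(r + 2)*(r + 6)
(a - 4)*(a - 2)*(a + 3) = a^3 - 3*a^2 - 10*a + 24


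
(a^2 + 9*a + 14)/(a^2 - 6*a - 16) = (a + 7)/(a - 8)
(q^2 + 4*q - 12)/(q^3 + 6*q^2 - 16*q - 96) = (q - 2)/(q^2 - 16)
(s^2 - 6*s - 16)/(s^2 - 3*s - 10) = (s - 8)/(s - 5)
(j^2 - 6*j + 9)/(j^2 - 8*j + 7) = (j^2 - 6*j + 9)/(j^2 - 8*j + 7)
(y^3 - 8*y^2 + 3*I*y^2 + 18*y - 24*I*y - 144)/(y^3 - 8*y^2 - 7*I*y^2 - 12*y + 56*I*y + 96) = (y + 6*I)/(y - 4*I)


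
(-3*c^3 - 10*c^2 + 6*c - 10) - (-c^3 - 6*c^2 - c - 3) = -2*c^3 - 4*c^2 + 7*c - 7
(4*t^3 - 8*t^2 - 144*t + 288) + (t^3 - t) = 5*t^3 - 8*t^2 - 145*t + 288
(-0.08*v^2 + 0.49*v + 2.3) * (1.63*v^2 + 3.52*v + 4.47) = -0.1304*v^4 + 0.5171*v^3 + 5.1162*v^2 + 10.2863*v + 10.281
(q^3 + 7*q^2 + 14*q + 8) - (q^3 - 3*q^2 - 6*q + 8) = 10*q^2 + 20*q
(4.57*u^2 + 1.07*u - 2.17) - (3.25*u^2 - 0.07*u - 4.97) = 1.32*u^2 + 1.14*u + 2.8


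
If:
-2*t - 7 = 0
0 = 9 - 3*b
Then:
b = 3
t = -7/2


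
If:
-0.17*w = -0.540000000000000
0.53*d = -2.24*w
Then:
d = -13.43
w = 3.18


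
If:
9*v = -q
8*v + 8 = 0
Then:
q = 9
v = -1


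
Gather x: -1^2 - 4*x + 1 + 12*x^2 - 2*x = 12*x^2 - 6*x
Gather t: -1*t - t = -2*t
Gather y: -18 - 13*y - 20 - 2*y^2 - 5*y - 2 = -2*y^2 - 18*y - 40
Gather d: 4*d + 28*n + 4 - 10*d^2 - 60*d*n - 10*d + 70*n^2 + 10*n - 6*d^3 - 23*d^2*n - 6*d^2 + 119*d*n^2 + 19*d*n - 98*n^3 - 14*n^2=-6*d^3 + d^2*(-23*n - 16) + d*(119*n^2 - 41*n - 6) - 98*n^3 + 56*n^2 + 38*n + 4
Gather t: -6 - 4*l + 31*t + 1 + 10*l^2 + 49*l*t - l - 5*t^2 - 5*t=10*l^2 - 5*l - 5*t^2 + t*(49*l + 26) - 5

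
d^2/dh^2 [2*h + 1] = 0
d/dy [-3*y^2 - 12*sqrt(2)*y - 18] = -6*y - 12*sqrt(2)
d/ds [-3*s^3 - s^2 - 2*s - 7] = -9*s^2 - 2*s - 2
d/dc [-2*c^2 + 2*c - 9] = 2 - 4*c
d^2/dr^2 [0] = 0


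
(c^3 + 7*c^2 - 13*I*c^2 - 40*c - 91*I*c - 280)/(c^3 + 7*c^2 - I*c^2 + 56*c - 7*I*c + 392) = (c - 5*I)/(c + 7*I)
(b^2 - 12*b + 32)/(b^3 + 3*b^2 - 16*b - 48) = (b - 8)/(b^2 + 7*b + 12)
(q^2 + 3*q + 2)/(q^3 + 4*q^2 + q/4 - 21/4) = 4*(q^2 + 3*q + 2)/(4*q^3 + 16*q^2 + q - 21)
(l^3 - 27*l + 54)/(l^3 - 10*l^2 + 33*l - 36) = (l + 6)/(l - 4)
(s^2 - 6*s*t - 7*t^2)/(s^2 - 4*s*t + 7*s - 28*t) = (s^2 - 6*s*t - 7*t^2)/(s^2 - 4*s*t + 7*s - 28*t)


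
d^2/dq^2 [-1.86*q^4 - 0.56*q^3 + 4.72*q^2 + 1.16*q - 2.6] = -22.32*q^2 - 3.36*q + 9.44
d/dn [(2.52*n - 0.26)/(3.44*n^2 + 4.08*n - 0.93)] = (-8.6688*n^2 + 1.7888*n - 1.2828)/(11.8336*n^4 + 28.0704*n^3 + 10.248*n^2 - 7.5888*n + 0.8649)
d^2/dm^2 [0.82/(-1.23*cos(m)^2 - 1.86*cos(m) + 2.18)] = (4.962312*(1 - cos(m)^2)^2 + 5.627988*cos(m)^3 + 14.11302*cos(m)^2 - 7.93104*cos(m) - 15.033552)/(1.23*cos(m)^2 + 1.86*cos(m) - 2.18)^3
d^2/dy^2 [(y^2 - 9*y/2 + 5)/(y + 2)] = 36/(y^3 + 6*y^2 + 12*y + 8)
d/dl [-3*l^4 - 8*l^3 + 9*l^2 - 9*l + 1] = -12*l^3 - 24*l^2 + 18*l - 9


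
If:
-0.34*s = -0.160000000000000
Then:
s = 0.47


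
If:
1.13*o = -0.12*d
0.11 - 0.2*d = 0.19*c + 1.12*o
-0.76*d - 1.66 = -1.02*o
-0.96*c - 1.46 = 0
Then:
No Solution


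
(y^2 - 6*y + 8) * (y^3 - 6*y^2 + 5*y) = y^5 - 12*y^4 + 49*y^3 - 78*y^2 + 40*y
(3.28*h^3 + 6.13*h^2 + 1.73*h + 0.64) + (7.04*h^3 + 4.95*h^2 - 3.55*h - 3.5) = 10.32*h^3 + 11.08*h^2 - 1.82*h - 2.86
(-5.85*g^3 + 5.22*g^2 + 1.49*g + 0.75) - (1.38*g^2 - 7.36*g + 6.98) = -5.85*g^3 + 3.84*g^2 + 8.85*g - 6.23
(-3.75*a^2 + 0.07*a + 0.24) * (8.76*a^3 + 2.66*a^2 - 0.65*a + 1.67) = -32.85*a^5 - 9.3618*a^4 + 4.7261*a^3 - 5.6696*a^2 - 0.0391*a + 0.4008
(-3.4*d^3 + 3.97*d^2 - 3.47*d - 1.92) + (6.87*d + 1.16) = -3.4*d^3 + 3.97*d^2 + 3.4*d - 0.76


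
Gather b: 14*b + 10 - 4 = 14*b + 6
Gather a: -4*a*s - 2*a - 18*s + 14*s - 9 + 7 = a*(-4*s - 2) - 4*s - 2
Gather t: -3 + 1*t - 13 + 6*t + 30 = 7*t + 14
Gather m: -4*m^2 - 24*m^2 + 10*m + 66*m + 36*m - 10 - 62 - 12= -28*m^2 + 112*m - 84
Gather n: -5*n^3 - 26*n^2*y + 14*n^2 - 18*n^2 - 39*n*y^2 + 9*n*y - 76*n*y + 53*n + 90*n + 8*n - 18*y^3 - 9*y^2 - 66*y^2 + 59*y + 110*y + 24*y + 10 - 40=-5*n^3 + n^2*(-26*y - 4) + n*(-39*y^2 - 67*y + 151) - 18*y^3 - 75*y^2 + 193*y - 30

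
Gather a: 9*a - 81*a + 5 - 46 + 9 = -72*a - 32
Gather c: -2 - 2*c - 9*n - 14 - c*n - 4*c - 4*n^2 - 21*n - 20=c*(-n - 6) - 4*n^2 - 30*n - 36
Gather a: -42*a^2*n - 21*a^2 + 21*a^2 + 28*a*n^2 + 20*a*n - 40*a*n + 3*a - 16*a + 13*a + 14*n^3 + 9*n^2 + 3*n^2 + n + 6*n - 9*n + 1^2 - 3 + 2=-42*a^2*n + a*(28*n^2 - 20*n) + 14*n^3 + 12*n^2 - 2*n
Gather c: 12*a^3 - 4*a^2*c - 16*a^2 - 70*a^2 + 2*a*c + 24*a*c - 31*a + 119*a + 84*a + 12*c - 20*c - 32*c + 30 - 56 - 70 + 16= 12*a^3 - 86*a^2 + 172*a + c*(-4*a^2 + 26*a - 40) - 80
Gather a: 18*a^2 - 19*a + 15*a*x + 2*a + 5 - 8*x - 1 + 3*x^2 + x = 18*a^2 + a*(15*x - 17) + 3*x^2 - 7*x + 4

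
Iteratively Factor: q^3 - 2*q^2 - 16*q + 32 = (q - 4)*(q^2 + 2*q - 8) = (q - 4)*(q + 4)*(q - 2)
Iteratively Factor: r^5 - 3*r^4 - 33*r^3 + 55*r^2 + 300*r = (r + 3)*(r^4 - 6*r^3 - 15*r^2 + 100*r) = (r - 5)*(r + 3)*(r^3 - r^2 - 20*r) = (r - 5)^2*(r + 3)*(r^2 + 4*r) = (r - 5)^2*(r + 3)*(r + 4)*(r)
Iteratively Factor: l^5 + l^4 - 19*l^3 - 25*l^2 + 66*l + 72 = (l - 4)*(l^4 + 5*l^3 + l^2 - 21*l - 18) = (l - 4)*(l - 2)*(l^3 + 7*l^2 + 15*l + 9) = (l - 4)*(l - 2)*(l + 3)*(l^2 + 4*l + 3) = (l - 4)*(l - 2)*(l + 1)*(l + 3)*(l + 3)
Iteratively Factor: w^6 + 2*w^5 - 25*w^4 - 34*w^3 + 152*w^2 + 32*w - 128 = (w + 4)*(w^5 - 2*w^4 - 17*w^3 + 34*w^2 + 16*w - 32) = (w + 4)^2*(w^4 - 6*w^3 + 7*w^2 + 6*w - 8) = (w - 2)*(w + 4)^2*(w^3 - 4*w^2 - w + 4) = (w - 2)*(w + 1)*(w + 4)^2*(w^2 - 5*w + 4) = (w - 4)*(w - 2)*(w + 1)*(w + 4)^2*(w - 1)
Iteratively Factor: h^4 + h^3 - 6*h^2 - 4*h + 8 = (h - 1)*(h^3 + 2*h^2 - 4*h - 8) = (h - 1)*(h + 2)*(h^2 - 4) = (h - 1)*(h + 2)^2*(h - 2)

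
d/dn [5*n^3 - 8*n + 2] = 15*n^2 - 8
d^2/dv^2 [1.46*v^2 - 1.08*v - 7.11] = 2.92000000000000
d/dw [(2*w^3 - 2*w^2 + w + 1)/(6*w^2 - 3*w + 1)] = 2*(6*w^4 - 6*w^3 + 3*w^2 - 8*w + 2)/(36*w^4 - 36*w^3 + 21*w^2 - 6*w + 1)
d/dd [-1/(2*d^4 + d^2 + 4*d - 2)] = 2*(4*d^3 + d + 2)/(2*d^4 + d^2 + 4*d - 2)^2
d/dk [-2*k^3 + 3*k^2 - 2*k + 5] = -6*k^2 + 6*k - 2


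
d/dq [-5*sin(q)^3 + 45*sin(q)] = 15*(cos(q)^2 + 2)*cos(q)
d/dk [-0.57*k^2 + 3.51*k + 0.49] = 3.51 - 1.14*k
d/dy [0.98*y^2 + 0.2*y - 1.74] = 1.96*y + 0.2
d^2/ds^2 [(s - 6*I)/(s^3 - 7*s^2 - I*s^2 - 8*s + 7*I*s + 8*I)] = 2*((s - 6*I)*(-3*s^2 + 14*s + 2*I*s + 8 - 7*I)^2 + (-3*s^2 + 14*s + 2*I*s + (s - 6*I)*(-3*s + 7 + I) + 8 - 7*I)*(s^3 - 7*s^2 - I*s^2 - 8*s + 7*I*s + 8*I))/(s^3 - 7*s^2 - I*s^2 - 8*s + 7*I*s + 8*I)^3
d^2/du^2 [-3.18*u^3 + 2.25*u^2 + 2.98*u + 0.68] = 4.5 - 19.08*u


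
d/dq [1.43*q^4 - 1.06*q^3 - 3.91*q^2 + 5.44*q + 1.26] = 5.72*q^3 - 3.18*q^2 - 7.82*q + 5.44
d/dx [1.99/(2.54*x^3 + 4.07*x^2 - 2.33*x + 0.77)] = (-15.1638*x^2 - 16.1986*x + 4.6367)/(2.54*x^3 + 4.07*x^2 - 2.33*x + 0.77)^2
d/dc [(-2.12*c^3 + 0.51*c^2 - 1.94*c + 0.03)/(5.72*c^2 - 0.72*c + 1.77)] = (-12.1264*c^4 + 3.0528*c^3 - 0.5276*c^2 + 1.4622*c - 3.4122)/(32.7184*c^4 - 8.2368*c^3 + 20.7672*c^2 - 2.5488*c + 3.1329)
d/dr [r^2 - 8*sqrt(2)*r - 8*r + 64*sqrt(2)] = 2*r - 8*sqrt(2) - 8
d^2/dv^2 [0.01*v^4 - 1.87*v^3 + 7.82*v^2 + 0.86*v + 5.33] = 0.12*v^2 - 11.22*v + 15.64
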